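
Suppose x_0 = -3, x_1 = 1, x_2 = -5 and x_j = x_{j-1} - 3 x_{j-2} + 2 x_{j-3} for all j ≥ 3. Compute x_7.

x_3 = (-5) - 3*1 + 2*(-3) = -14
x_4 = (-14) - 3*(-5) + 2*1 = 3
x_5 = 3 - 3*(-14) + 2*(-5) = 35
x_6 = 35 - 3*3 + 2*(-14) = -2
x_7 = (-2) - 3*35 + 2*3 = -101

-101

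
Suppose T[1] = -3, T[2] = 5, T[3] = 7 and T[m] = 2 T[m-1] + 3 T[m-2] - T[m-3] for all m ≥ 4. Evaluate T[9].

T[4] = 2(7) + 3(5) - (-3) = 32
T[5] = 2(32) + 3(7) - 5 = 80
T[6] = 2(80) + 3(32) - 7 = 249
T[7] = 2(249) + 3(80) - 32 = 706
T[8] = 2(706) + 3(249) - 80 = 2079
T[9] = 2(2079) + 3(706) - 249 = 6027

6027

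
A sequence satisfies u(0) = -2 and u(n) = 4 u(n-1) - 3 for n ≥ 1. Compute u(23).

-211106232532991

The fixed point is -3/(1 - 4) = 1, so u(n) - 1 = 4(u(n-1) - 1).
Hence u(n) = -3·4^n + 1.
u(23) = -3·4^{23} + 1 = -3·70368744177664 + 1 = -211106232532991.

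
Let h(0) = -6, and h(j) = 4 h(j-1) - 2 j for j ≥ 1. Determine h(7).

-112862

h(1) = 4(-6) - 2 = -26
h(2) = 4(-26) - 4 = -108
h(3) = 4(-108) - 6 = -438
h(4) = 4(-438) - 8 = -1760
h(5) = 4(-1760) - 10 = -7050
h(6) = 4(-7050) - 12 = -28212
h(7) = 4(-28212) - 14 = -112862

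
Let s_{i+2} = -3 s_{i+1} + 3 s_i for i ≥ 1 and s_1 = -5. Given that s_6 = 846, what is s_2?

Let s_2 = x.
s_3 = -15 - 3x
s_4 = 45 + 12x
s_5 = -180 - 45x
s_6 = 675 + 171x
So 675 + 171x = 846, giving x = 1.

1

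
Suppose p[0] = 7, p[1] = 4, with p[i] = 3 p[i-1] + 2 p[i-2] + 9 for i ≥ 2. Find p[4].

445

p[2] = 3*4 + 2*7 + 9 = 35
p[3] = 3*35 + 2*4 + 9 = 122
p[4] = 3*122 + 2*35 + 9 = 445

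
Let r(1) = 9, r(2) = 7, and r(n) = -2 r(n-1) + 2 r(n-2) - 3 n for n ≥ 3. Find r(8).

r(3) = -2(7) + 2(9) - 9 = -5
r(4) = -2(-5) + 2(7) - 12 = 12
r(5) = -2(12) + 2(-5) - 15 = -49
r(6) = -2(-49) + 2(12) - 18 = 104
r(7) = -2(104) + 2(-49) - 21 = -327
r(8) = -2(-327) + 2(104) - 24 = 838

838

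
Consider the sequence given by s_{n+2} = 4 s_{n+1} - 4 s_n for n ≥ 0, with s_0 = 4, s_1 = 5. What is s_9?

-4864

s_2 = 4·5 - 4·4 = 4
s_3 = 4·4 - 4·5 = -4
s_4 = 4·(-4) - 4·4 = -32
s_5 = 4·(-32) - 4·(-4) = -112
s_6 = 4·(-112) - 4·(-32) = -320
s_7 = 4·(-320) - 4·(-112) = -832
s_8 = 4·(-832) - 4·(-320) = -2048
s_9 = 4·(-2048) - 4·(-832) = -4864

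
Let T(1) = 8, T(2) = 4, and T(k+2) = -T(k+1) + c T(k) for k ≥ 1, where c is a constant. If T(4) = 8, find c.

-1

T(3) = -4 + 8c
T(4) = 4 - 4c
So 4 - 4c = 8, giving c = -1.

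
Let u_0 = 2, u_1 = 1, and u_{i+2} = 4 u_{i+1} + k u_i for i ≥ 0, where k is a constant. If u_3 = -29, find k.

-5

u_2 = 4 + 2k
u_3 = 16 + 9k
So 16 + 9k = -29, giving k = -5.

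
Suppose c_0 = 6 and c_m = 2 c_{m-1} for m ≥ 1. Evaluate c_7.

768

c_1 = 2·6 = 12
c_2 = 2·12 = 24
c_3 = 2·24 = 48
c_4 = 2·48 = 96
c_5 = 2·96 = 192
c_6 = 2·192 = 384
c_7 = 2·384 = 768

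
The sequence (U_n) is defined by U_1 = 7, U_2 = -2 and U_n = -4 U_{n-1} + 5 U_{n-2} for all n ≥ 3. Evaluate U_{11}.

U_3 = -4*(-2) + 5*7 = 43
U_4 = -4*43 + 5*(-2) = -182
U_5 = -4*(-182) + 5*43 = 943
U_6 = -4*943 + 5*(-182) = -4682
U_7 = -4*(-4682) + 5*943 = 23443
U_8 = -4*23443 + 5*(-4682) = -117182
U_9 = -4*(-117182) + 5*23443 = 585943
U_{10} = -4*585943 + 5*(-117182) = -2929682
U_{11} = -4*(-2929682) + 5*585943 = 14648443

14648443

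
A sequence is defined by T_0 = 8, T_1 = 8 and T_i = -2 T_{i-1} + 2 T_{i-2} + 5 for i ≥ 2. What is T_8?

T_2 = -2·8 + 2·8 + 5 = 5
T_3 = -2·5 + 2·8 + 5 = 11
T_4 = -2·11 + 2·5 + 5 = -7
T_5 = -2·(-7) + 2·11 + 5 = 41
T_6 = -2·41 + 2·(-7) + 5 = -91
T_7 = -2·(-91) + 2·41 + 5 = 269
T_8 = -2·269 + 2·(-91) + 5 = -715

-715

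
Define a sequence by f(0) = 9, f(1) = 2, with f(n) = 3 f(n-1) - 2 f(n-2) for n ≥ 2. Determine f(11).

-14320

f(2) = 3*2 - 2*9 = -12
f(3) = 3*(-12) - 2*2 = -40
f(4) = 3*(-40) - 2*(-12) = -96
f(5) = 3*(-96) - 2*(-40) = -208
f(6) = 3*(-208) - 2*(-96) = -432
f(7) = 3*(-432) - 2*(-208) = -880
f(8) = 3*(-880) - 2*(-432) = -1776
f(9) = 3*(-1776) - 2*(-880) = -3568
f(10) = 3*(-3568) - 2*(-1776) = -7152
f(11) = 3*(-7152) - 2*(-3568) = -14320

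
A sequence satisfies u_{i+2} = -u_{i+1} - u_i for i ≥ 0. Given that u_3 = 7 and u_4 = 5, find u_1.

Rearranging, u_{i-2} = -(u_i + u_{i-1}).
u_2 = -(5 + 7) = -12
u_1 = -(7 + (-12)) = 5

5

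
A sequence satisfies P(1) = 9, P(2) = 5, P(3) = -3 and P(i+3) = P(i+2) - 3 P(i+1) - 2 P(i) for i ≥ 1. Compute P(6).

P(4) = (-3) - 3(5) - 2(9) = -36
P(5) = (-36) - 3(-3) - 2(5) = -37
P(6) = (-37) - 3(-36) - 2(-3) = 77

77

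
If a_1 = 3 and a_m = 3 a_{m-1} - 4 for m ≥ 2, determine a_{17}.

The fixed point is -4/(1 - 3) = 2, so a_m - 2 = 3(a_{m-1} - 2).
Hence a_m = 1·3^{m-1} + 2.
a_{17} = 1·3^{16} + 2 = 1·43046721 + 2 = 43046723.

43046723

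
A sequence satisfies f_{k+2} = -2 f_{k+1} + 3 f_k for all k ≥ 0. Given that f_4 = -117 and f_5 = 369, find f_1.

Rearranging, f_{k-2} = (f_k + 2 f_{k-1}) / 3.
f_3 = (369 + 2·(-117)) / 3 = 135/3 = 45
f_2 = (-117 + 2·45) / 3 = -27/3 = -9
f_1 = (45 + 2·(-9)) / 3 = 27/3 = 9

9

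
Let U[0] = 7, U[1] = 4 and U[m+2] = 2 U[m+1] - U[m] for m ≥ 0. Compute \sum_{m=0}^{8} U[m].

U[2] = 2*4 - 7 = 1
U[3] = 2*1 - 4 = -2
U[4] = 2*(-2) - 1 = -5
U[5] = 2*(-5) - (-2) = -8
U[6] = 2*(-8) - (-5) = -11
U[7] = 2*(-11) - (-8) = -14
U[8] = 2*(-14) - (-11) = -17
Sum = 7 + 4 + 1 + (-2) + (-5) + (-8) + (-11) + (-14) + (-17) = -45

-45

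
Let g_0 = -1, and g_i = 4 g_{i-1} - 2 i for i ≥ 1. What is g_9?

g_1 = 4*(-1) - 2 = -6
g_2 = 4*(-6) - 4 = -28
g_3 = 4*(-28) - 6 = -118
g_4 = 4*(-118) - 8 = -480
g_5 = 4*(-480) - 10 = -1930
g_6 = 4*(-1930) - 12 = -7732
g_7 = 4*(-7732) - 14 = -30942
g_8 = 4*(-30942) - 16 = -123784
g_9 = 4*(-123784) - 18 = -495154

-495154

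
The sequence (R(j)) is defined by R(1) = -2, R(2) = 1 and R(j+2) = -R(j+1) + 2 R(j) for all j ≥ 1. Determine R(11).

-1025

R(3) = -1 + 2(-2) = -5
R(4) = -(-5) + 2(1) = 7
R(5) = -7 + 2(-5) = -17
R(6) = -(-17) + 2(7) = 31
R(7) = -31 + 2(-17) = -65
R(8) = -(-65) + 2(31) = 127
R(9) = -127 + 2(-65) = -257
R(10) = -(-257) + 2(127) = 511
R(11) = -511 + 2(-257) = -1025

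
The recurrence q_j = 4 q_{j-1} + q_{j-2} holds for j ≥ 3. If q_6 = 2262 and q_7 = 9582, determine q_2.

6

Rearranging, q_{j-2} = q_j - 4 q_{j-1}.
q_5 = 9582 - 4*2262 = 534
q_4 = 2262 - 4*534 = 126
q_3 = 534 - 4*126 = 30
q_2 = 126 - 4*30 = 6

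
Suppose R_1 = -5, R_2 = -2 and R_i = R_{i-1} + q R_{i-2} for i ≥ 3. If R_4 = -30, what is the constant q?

R_3 = -2 - 5q
R_4 = -2 - 7q
So -2 - 7q = -30, giving q = 4.

4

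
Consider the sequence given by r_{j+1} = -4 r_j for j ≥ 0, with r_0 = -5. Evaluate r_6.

r_1 = -4·(-5) = 20
r_2 = -4·20 = -80
r_3 = -4·(-80) = 320
r_4 = -4·320 = -1280
r_5 = -4·(-1280) = 5120
r_6 = -4·5120 = -20480

-20480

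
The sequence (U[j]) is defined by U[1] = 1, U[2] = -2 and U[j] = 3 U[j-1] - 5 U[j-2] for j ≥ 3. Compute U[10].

U[3] = 3·(-2) - 5·1 = -11
U[4] = 3·(-11) - 5·(-2) = -23
U[5] = 3·(-23) - 5·(-11) = -14
U[6] = 3·(-14) - 5·(-23) = 73
U[7] = 3·73 - 5·(-14) = 289
U[8] = 3·289 - 5·73 = 502
U[9] = 3·502 - 5·289 = 61
U[10] = 3·61 - 5·502 = -2327

-2327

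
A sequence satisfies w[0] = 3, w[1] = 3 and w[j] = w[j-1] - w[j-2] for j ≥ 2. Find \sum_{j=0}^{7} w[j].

6

w[2] = 3 - 3 = 0
w[3] = 0 - 3 = -3
w[4] = (-3) - 0 = -3
w[5] = (-3) - (-3) = 0
w[6] = 0 - (-3) = 3
w[7] = 3 - 0 = 3
Sum = 3 + 3 + 0 + (-3) + (-3) + 0 + 3 + 3 = 6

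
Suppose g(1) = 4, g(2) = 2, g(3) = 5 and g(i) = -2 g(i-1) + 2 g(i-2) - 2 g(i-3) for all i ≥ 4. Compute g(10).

-7648

g(4) = -2(5) + 2(2) - 2(4) = -14
g(5) = -2(-14) + 2(5) - 2(2) = 34
g(6) = -2(34) + 2(-14) - 2(5) = -106
g(7) = -2(-106) + 2(34) - 2(-14) = 308
g(8) = -2(308) + 2(-106) - 2(34) = -896
g(9) = -2(-896) + 2(308) - 2(-106) = 2620
g(10) = -2(2620) + 2(-896) - 2(308) = -7648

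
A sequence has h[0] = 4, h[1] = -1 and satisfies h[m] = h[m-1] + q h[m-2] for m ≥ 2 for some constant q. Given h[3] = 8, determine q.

3

h[2] = -1 + 4q
h[3] = -1 + 3q
So -1 + 3q = 8, giving q = 3.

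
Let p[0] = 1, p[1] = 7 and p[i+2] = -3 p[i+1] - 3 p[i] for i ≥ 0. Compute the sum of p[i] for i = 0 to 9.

-901

p[2] = -3·7 - 3·1 = -24
p[3] = -3·(-24) - 3·7 = 51
p[4] = -3·51 - 3·(-24) = -81
p[5] = -3·(-81) - 3·51 = 90
p[6] = -3·90 - 3·(-81) = -27
p[7] = -3·(-27) - 3·90 = -189
p[8] = -3·(-189) - 3·(-27) = 648
p[9] = -3·648 - 3·(-189) = -1377
Sum = 1 + 7 + (-24) + 51 + (-81) + 90 + (-27) + (-189) + 648 + (-1377) = -901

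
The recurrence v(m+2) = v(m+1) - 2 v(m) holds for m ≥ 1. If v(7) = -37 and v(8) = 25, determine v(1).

Rearranging, v(m-2) = (v(m) - v(m-1)) / -2.
v(6) = (25 - (-37)) / -2 = 62/-2 = -31
v(5) = (-37 - (-31)) / -2 = -6/-2 = 3
v(4) = (-31 - 3) / -2 = -34/-2 = 17
v(3) = (3 - 17) / -2 = -14/-2 = 7
v(2) = (17 - 7) / -2 = 10/-2 = -5
v(1) = (7 - (-5)) / -2 = 12/-2 = -6

-6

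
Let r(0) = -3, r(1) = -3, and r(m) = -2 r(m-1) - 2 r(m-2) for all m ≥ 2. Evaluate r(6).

-48

r(2) = -2·(-3) - 2·(-3) = 12
r(3) = -2·12 - 2·(-3) = -18
r(4) = -2·(-18) - 2·12 = 12
r(5) = -2·12 - 2·(-18) = 12
r(6) = -2·12 - 2·12 = -48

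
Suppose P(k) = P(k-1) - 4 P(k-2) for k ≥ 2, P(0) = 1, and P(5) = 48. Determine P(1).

4

Let P(1) = w.
P(2) = -4 + w
P(3) = -4 - 3w
P(4) = 12 - 7w
P(5) = 28 + 5w
So 28 + 5w = 48, giving w = 4.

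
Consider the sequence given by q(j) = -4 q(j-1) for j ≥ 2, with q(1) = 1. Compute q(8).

-16384

q(2) = -4*1 = -4
q(3) = -4*(-4) = 16
q(4) = -4*16 = -64
q(5) = -4*(-64) = 256
q(6) = -4*256 = -1024
q(7) = -4*(-1024) = 4096
q(8) = -4*4096 = -16384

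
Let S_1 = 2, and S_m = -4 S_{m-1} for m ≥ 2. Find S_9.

131072

S_2 = -4·2 = -8
S_3 = -4·(-8) = 32
S_4 = -4·32 = -128
S_5 = -4·(-128) = 512
S_6 = -4·512 = -2048
S_7 = -4·(-2048) = 8192
S_8 = -4·8192 = -32768
S_9 = -4·(-32768) = 131072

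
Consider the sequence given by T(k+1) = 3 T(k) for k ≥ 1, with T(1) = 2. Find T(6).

T(2) = 3*2 = 6
T(3) = 3*6 = 18
T(4) = 3*18 = 54
T(5) = 3*54 = 162
T(6) = 3*162 = 486

486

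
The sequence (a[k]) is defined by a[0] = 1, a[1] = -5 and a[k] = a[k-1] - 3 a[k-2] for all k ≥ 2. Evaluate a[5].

a[2] = (-5) - 3*1 = -8
a[3] = (-8) - 3*(-5) = 7
a[4] = 7 - 3*(-8) = 31
a[5] = 31 - 3*7 = 10

10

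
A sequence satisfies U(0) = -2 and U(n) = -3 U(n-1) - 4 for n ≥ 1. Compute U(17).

The fixed point is -4/(1 + 3) = -1, so U(n) + 1 = -3(U(n-1) + 1).
Hence U(n) = -1·(-3)^n - 1.
U(17) = -1·(-3)^{17} - 1 = -1·-129140163 - 1 = 129140162.

129140162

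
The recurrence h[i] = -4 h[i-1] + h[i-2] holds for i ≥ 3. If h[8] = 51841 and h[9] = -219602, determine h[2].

9

Rearranging, h[i-2] = h[i] + 4 h[i-1].
h[7] = -219602 + 4(51841) = -12238
h[6] = 51841 + 4(-12238) = 2889
h[5] = -12238 + 4(2889) = -682
h[4] = 2889 + 4(-682) = 161
h[3] = -682 + 4(161) = -38
h[2] = 161 + 4(-38) = 9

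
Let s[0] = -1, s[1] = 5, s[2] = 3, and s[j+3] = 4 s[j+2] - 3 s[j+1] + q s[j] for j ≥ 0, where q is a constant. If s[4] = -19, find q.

2

s[3] = -3 - q
s[4] = -21 + q
So -21 + q = -19, giving q = 2.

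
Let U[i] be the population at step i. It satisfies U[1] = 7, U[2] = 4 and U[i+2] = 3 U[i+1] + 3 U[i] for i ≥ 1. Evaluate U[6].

U[3] = 3*4 + 3*7 = 33
U[4] = 3*33 + 3*4 = 111
U[5] = 3*111 + 3*33 = 432
U[6] = 3*432 + 3*111 = 1629

1629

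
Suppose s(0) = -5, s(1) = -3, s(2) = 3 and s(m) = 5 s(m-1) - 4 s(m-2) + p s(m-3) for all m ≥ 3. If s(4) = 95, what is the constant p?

s(3) = 27 - 5p
s(4) = 123 - 28p
So 123 - 28p = 95, giving p = 1.

1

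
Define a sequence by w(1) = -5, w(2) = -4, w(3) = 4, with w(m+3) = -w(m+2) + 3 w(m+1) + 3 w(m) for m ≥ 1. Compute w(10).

w(4) = -4 + 3·(-4) + 3·(-5) = -31
w(5) = -(-31) + 3·4 + 3·(-4) = 31
w(6) = -31 + 3·(-31) + 3·4 = -112
w(7) = -(-112) + 3·31 + 3·(-31) = 112
w(8) = -112 + 3·(-112) + 3·31 = -355
w(9) = -(-355) + 3·112 + 3·(-112) = 355
w(10) = -355 + 3·(-355) + 3·112 = -1084

-1084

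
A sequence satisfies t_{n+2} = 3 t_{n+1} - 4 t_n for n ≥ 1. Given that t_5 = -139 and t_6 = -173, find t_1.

Rearranging, t_{n-2} = (t_n - 3 t_{n-1}) / -4.
t_4 = (-173 - 3·(-139)) / -4 = 244/-4 = -61
t_3 = (-139 - 3·(-61)) / -4 = 44/-4 = -11
t_2 = (-61 - 3·(-11)) / -4 = -28/-4 = 7
t_1 = (-11 - 3·7) / -4 = -32/-4 = 8

8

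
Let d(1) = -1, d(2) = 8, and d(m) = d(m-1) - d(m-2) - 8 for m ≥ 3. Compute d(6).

-17

d(3) = 8 - (-1) - 8 = 1
d(4) = 1 - 8 - 8 = -15
d(5) = (-15) - 1 - 8 = -24
d(6) = (-24) - (-15) - 8 = -17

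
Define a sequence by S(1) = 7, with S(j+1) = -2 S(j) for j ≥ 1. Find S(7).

448

S(2) = -2(7) = -14
S(3) = -2(-14) = 28
S(4) = -2(28) = -56
S(5) = -2(-56) = 112
S(6) = -2(112) = -224
S(7) = -2(-224) = 448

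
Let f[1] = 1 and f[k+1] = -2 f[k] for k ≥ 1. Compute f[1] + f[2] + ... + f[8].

f[2] = -2*1 = -2
f[3] = -2*(-2) = 4
f[4] = -2*4 = -8
f[5] = -2*(-8) = 16
f[6] = -2*16 = -32
f[7] = -2*(-32) = 64
f[8] = -2*64 = -128
Sum = 1 + (-2) + 4 + (-8) + 16 + (-32) + 64 + (-128) = -85

-85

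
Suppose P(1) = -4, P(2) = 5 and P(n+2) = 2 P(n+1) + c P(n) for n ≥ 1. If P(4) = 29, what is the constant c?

-3

P(3) = 10 - 4c
P(4) = 20 - 3c
So 20 - 3c = 29, giving c = -3.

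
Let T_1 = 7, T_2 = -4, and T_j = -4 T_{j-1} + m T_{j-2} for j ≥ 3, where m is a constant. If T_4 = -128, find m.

2

T_3 = 16 + 7m
T_4 = -64 - 32m
So -64 - 32m = -128, giving m = 2.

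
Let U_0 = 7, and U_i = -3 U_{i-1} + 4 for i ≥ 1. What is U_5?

-1457

U_1 = -3*7 + 4 = -17
U_2 = -3*(-17) + 4 = 55
U_3 = -3*55 + 4 = -161
U_4 = -3*(-161) + 4 = 487
U_5 = -3*487 + 4 = -1457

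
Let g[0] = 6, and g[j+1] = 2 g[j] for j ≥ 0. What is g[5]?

g[1] = 2*6 = 12
g[2] = 2*12 = 24
g[3] = 2*24 = 48
g[4] = 2*48 = 96
g[5] = 2*96 = 192

192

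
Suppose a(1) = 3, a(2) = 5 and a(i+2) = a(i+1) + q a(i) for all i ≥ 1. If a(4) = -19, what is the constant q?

-3

a(3) = 5 + 3q
a(4) = 5 + 8q
So 5 + 8q = -19, giving q = -3.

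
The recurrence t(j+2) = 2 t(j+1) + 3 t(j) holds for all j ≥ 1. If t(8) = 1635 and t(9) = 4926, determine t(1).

6

Rearranging, t(j-2) = (t(j) - 2 t(j-1)) / 3.
t(7) = (4926 - 2(1635)) / 3 = 1656/3 = 552
t(6) = (1635 - 2(552)) / 3 = 531/3 = 177
t(5) = (552 - 2(177)) / 3 = 198/3 = 66
t(4) = (177 - 2(66)) / 3 = 45/3 = 15
t(3) = (66 - 2(15)) / 3 = 36/3 = 12
t(2) = (15 - 2(12)) / 3 = -9/3 = -3
t(1) = (12 - 2(-3)) / 3 = 18/3 = 6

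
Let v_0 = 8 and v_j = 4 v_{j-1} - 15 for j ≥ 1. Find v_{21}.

The fixed point is -15/(1 - 4) = 5, so v_j - 5 = 4(v_{j-1} - 5).
Hence v_j = 3·4^j + 5.
v_{21} = 3·4^{21} + 5 = 3·4398046511104 + 5 = 13194139533317.

13194139533317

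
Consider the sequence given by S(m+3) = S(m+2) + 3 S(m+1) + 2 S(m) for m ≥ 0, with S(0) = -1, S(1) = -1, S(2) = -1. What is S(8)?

S(3) = (-1) + 3(-1) + 2(-1) = -6
S(4) = (-6) + 3(-1) + 2(-1) = -11
S(5) = (-11) + 3(-6) + 2(-1) = -31
S(6) = (-31) + 3(-11) + 2(-6) = -76
S(7) = (-76) + 3(-31) + 2(-11) = -191
S(8) = (-191) + 3(-76) + 2(-31) = -481

-481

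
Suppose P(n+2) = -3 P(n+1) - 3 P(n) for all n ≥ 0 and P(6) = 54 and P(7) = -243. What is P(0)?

-2

Rearranging, P(n-2) = (P(n) + 3 P(n-1)) / -3.
P(5) = (-243 + 3·54) / -3 = -81/-3 = 27
P(4) = (54 + 3·27) / -3 = 135/-3 = -45
P(3) = (27 + 3·(-45)) / -3 = -108/-3 = 36
P(2) = (-45 + 3·36) / -3 = 63/-3 = -21
P(1) = (36 + 3·(-21)) / -3 = -27/-3 = 9
P(0) = (-21 + 3·9) / -3 = 6/-3 = -2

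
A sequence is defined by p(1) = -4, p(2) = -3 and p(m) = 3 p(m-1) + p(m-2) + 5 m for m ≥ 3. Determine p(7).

1154

p(3) = 3·(-3) + (-4) + 15 = 2
p(4) = 3·2 + (-3) + 20 = 23
p(5) = 3·23 + 2 + 25 = 96
p(6) = 3·96 + 23 + 30 = 341
p(7) = 3·341 + 96 + 35 = 1154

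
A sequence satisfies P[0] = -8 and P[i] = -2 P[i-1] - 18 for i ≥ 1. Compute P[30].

The fixed point is -18/(1 + 2) = -6, so P[i] + 6 = -2(P[i-1] + 6).
Hence P[i] = -2·(-2)^i - 6.
P[30] = -2·(-2)^{30} - 6 = -2·1073741824 - 6 = -2147483654.

-2147483654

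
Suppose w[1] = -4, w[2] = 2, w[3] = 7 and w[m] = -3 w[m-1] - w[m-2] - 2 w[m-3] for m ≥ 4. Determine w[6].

-101

w[4] = -3·7 - 2 - 2·(-4) = -15
w[5] = -3·(-15) - 7 - 2·2 = 34
w[6] = -3·34 - (-15) - 2·7 = -101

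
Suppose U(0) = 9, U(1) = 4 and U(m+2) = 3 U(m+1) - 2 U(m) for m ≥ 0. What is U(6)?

U(2) = 3(4) - 2(9) = -6
U(3) = 3(-6) - 2(4) = -26
U(4) = 3(-26) - 2(-6) = -66
U(5) = 3(-66) - 2(-26) = -146
U(6) = 3(-146) - 2(-66) = -306

-306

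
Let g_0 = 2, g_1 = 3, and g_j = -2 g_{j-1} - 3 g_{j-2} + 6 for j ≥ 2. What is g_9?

g_2 = -2·3 - 3·2 + 6 = -6
g_3 = -2·(-6) - 3·3 + 6 = 9
g_4 = -2·9 - 3·(-6) + 6 = 6
g_5 = -2·6 - 3·9 + 6 = -33
g_6 = -2·(-33) - 3·6 + 6 = 54
g_7 = -2·54 - 3·(-33) + 6 = -3
g_8 = -2·(-3) - 3·54 + 6 = -150
g_9 = -2·(-150) - 3·(-3) + 6 = 315

315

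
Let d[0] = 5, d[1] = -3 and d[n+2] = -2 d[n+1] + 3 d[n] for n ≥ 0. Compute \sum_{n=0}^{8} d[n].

d[2] = -2*(-3) + 3*5 = 21
d[3] = -2*21 + 3*(-3) = -51
d[4] = -2*(-51) + 3*21 = 165
d[5] = -2*165 + 3*(-51) = -483
d[6] = -2*(-483) + 3*165 = 1461
d[7] = -2*1461 + 3*(-483) = -4371
d[8] = -2*(-4371) + 3*1461 = 13125
Sum = 5 + (-3) + 21 + (-51) + 165 + (-483) + 1461 + (-4371) + 13125 = 9869

9869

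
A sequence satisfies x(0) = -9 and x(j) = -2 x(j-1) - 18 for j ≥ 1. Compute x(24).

The fixed point is -18/(1 + 2) = -6, so x(j) + 6 = -2(x(j-1) + 6).
Hence x(j) = -3·(-2)^j - 6.
x(24) = -3·(-2)^{24} - 6 = -3·16777216 - 6 = -50331654.

-50331654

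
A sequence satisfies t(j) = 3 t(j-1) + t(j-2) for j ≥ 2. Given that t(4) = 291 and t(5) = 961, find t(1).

Rearranging, t(j-2) = t(j) - 3 t(j-1).
t(3) = 961 - 3·291 = 88
t(2) = 291 - 3·88 = 27
t(1) = 88 - 3·27 = 7

7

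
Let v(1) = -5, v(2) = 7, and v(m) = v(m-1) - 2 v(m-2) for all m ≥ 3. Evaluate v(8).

99

v(3) = 7 - 2(-5) = 17
v(4) = 17 - 2(7) = 3
v(5) = 3 - 2(17) = -31
v(6) = (-31) - 2(3) = -37
v(7) = (-37) - 2(-31) = 25
v(8) = 25 - 2(-37) = 99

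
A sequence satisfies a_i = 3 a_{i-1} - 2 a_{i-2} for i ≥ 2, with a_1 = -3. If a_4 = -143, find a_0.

7

Let a_0 = x.
a_2 = -9 - 2x
a_3 = -21 - 6x
a_4 = -45 - 14x
So -45 - 14x = -143, giving x = 7.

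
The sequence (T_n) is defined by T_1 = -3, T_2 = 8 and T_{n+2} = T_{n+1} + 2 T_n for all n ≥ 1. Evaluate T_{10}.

T_3 = 8 + 2(-3) = 2
T_4 = 2 + 2(8) = 18
T_5 = 18 + 2(2) = 22
T_6 = 22 + 2(18) = 58
T_7 = 58 + 2(22) = 102
T_8 = 102 + 2(58) = 218
T_9 = 218 + 2(102) = 422
T_{10} = 422 + 2(218) = 858

858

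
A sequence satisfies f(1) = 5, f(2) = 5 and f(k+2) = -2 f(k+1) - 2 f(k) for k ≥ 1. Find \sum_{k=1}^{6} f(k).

f(3) = -2*5 - 2*5 = -20
f(4) = -2*(-20) - 2*5 = 30
f(5) = -2*30 - 2*(-20) = -20
f(6) = -2*(-20) - 2*30 = -20
Sum = 5 + 5 + (-20) + 30 + (-20) + (-20) = -20

-20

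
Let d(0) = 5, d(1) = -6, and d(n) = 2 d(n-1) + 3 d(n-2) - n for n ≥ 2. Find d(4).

d(2) = 2*(-6) + 3*5 - 2 = 1
d(3) = 2*1 + 3*(-6) - 3 = -19
d(4) = 2*(-19) + 3*1 - 4 = -39

-39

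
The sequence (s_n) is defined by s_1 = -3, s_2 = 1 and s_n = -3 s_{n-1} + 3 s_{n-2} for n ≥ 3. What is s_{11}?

-451737

s_3 = -3·1 + 3·(-3) = -12
s_4 = -3·(-12) + 3·1 = 39
s_5 = -3·39 + 3·(-12) = -153
s_6 = -3·(-153) + 3·39 = 576
s_7 = -3·576 + 3·(-153) = -2187
s_8 = -3·(-2187) + 3·576 = 8289
s_9 = -3·8289 + 3·(-2187) = -31428
s_{10} = -3·(-31428) + 3·8289 = 119151
s_{11} = -3·119151 + 3·(-31428) = -451737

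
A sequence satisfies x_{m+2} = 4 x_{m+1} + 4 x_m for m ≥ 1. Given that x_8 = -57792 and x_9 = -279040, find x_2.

-7

Rearranging, x_{m-2} = (x_m - 4 x_{m-1}) / 4.
x_7 = (-279040 - 4*(-57792)) / 4 = -47872/4 = -11968
x_6 = (-57792 - 4*(-11968)) / 4 = -9920/4 = -2480
x_5 = (-11968 - 4*(-2480)) / 4 = -2048/4 = -512
x_4 = (-2480 - 4*(-512)) / 4 = -432/4 = -108
x_3 = (-512 - 4*(-108)) / 4 = -80/4 = -20
x_2 = (-108 - 4*(-20)) / 4 = -28/4 = -7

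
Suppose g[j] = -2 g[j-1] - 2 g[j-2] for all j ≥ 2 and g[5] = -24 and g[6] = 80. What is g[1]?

Rearranging, g[j-2] = (g[j] + 2 g[j-1]) / -2.
g[4] = (80 + 2(-24)) / -2 = 32/-2 = -16
g[3] = (-24 + 2(-16)) / -2 = -56/-2 = 28
g[2] = (-16 + 2(28)) / -2 = 40/-2 = -20
g[1] = (28 + 2(-20)) / -2 = -12/-2 = 6

6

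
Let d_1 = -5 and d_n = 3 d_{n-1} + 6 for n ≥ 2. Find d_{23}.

-62762119221

The fixed point is 6/(1 - 3) = -3, so d_n + 3 = 3(d_{n-1} + 3).
Hence d_n = -2·3^{n-1} - 3.
d_{23} = -2·3^{22} - 3 = -2·31381059609 - 3 = -62762119221.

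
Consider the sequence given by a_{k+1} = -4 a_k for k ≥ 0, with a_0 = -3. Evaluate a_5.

a_1 = -4(-3) = 12
a_2 = -4(12) = -48
a_3 = -4(-48) = 192
a_4 = -4(192) = -768
a_5 = -4(-768) = 3072

3072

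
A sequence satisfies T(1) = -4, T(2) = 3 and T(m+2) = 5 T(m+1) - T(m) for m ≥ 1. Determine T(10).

T(3) = 5·3 - (-4) = 19
T(4) = 5·19 - 3 = 92
T(5) = 5·92 - 19 = 441
T(6) = 5·441 - 92 = 2113
T(7) = 5·2113 - 441 = 10124
T(8) = 5·10124 - 2113 = 48507
T(9) = 5·48507 - 10124 = 232411
T(10) = 5·232411 - 48507 = 1113548

1113548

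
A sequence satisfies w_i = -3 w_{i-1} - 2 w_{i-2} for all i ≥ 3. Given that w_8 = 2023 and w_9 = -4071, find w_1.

Rearranging, w_{i-2} = (w_i + 3 w_{i-1}) / -2.
w_7 = (-4071 + 3*2023) / -2 = 1998/-2 = -999
w_6 = (2023 + 3*(-999)) / -2 = -974/-2 = 487
w_5 = (-999 + 3*487) / -2 = 462/-2 = -231
w_4 = (487 + 3*(-231)) / -2 = -206/-2 = 103
w_3 = (-231 + 3*103) / -2 = 78/-2 = -39
w_2 = (103 + 3*(-39)) / -2 = -14/-2 = 7
w_1 = (-39 + 3*7) / -2 = -18/-2 = 9

9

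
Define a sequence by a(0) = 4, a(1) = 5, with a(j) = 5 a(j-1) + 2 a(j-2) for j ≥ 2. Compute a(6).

27157

a(2) = 5*5 + 2*4 = 33
a(3) = 5*33 + 2*5 = 175
a(4) = 5*175 + 2*33 = 941
a(5) = 5*941 + 2*175 = 5055
a(6) = 5*5055 + 2*941 = 27157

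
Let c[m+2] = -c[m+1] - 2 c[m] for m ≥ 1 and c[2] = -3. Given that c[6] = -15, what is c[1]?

Let c[1] = w.
c[3] = 3 - 2w
c[4] = 3 + 2w
c[5] = -9 + 2w
c[6] = 3 - 6w
So 3 - 6w = -15, giving w = 3.

3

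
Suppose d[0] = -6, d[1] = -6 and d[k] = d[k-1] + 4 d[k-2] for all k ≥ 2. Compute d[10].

-45534

d[2] = (-6) + 4*(-6) = -30
d[3] = (-30) + 4*(-6) = -54
d[4] = (-54) + 4*(-30) = -174
d[5] = (-174) + 4*(-54) = -390
d[6] = (-390) + 4*(-174) = -1086
d[7] = (-1086) + 4*(-390) = -2646
d[8] = (-2646) + 4*(-1086) = -6990
d[9] = (-6990) + 4*(-2646) = -17574
d[10] = (-17574) + 4*(-6990) = -45534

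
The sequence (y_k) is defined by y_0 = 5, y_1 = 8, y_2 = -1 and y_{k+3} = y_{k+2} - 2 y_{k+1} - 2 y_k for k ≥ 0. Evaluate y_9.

y_3 = (-1) - 2(8) - 2(5) = -27
y_4 = (-27) - 2(-1) - 2(8) = -41
y_5 = (-41) - 2(-27) - 2(-1) = 15
y_6 = 15 - 2(-41) - 2(-27) = 151
y_7 = 151 - 2(15) - 2(-41) = 203
y_8 = 203 - 2(151) - 2(15) = -129
y_9 = (-129) - 2(203) - 2(151) = -837

-837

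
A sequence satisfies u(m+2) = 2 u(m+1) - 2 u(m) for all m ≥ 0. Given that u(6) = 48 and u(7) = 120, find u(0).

Rearranging, u(m-2) = (u(m) - 2 u(m-1)) / -2.
u(5) = (120 - 2(48)) / -2 = 24/-2 = -12
u(4) = (48 - 2(-12)) / -2 = 72/-2 = -36
u(3) = (-12 - 2(-36)) / -2 = 60/-2 = -30
u(2) = (-36 - 2(-30)) / -2 = 24/-2 = -12
u(1) = (-30 - 2(-12)) / -2 = -6/-2 = 3
u(0) = (-12 - 2(3)) / -2 = -18/-2 = 9

9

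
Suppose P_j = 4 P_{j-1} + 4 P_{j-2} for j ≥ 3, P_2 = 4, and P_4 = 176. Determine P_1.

6

Let P_1 = w.
P_3 = 16 + 4w
P_4 = 80 + 16w
So 80 + 16w = 176, giving w = 6.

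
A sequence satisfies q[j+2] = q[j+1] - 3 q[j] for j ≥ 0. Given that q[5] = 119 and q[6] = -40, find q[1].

-1

Rearranging, q[j-2] = (q[j] - q[j-1]) / -3.
q[4] = (-40 - 119) / -3 = -159/-3 = 53
q[3] = (119 - 53) / -3 = 66/-3 = -22
q[2] = (53 - (-22)) / -3 = 75/-3 = -25
q[1] = (-22 - (-25)) / -3 = 3/-3 = -1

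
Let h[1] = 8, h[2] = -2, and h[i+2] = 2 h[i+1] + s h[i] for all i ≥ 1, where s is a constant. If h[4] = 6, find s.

1

h[3] = -4 + 8s
h[4] = -8 + 14s
So -8 + 14s = 6, giving s = 1.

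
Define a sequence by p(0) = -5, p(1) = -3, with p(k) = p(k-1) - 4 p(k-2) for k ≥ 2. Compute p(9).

-1867

p(2) = (-3) - 4·(-5) = 17
p(3) = 17 - 4·(-3) = 29
p(4) = 29 - 4·17 = -39
p(5) = (-39) - 4·29 = -155
p(6) = (-155) - 4·(-39) = 1
p(7) = 1 - 4·(-155) = 621
p(8) = 621 - 4·1 = 617
p(9) = 617 - 4·621 = -1867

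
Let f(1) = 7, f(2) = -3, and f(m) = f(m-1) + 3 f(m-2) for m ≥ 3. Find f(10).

f(3) = (-3) + 3*7 = 18
f(4) = 18 + 3*(-3) = 9
f(5) = 9 + 3*18 = 63
f(6) = 63 + 3*9 = 90
f(7) = 90 + 3*63 = 279
f(8) = 279 + 3*90 = 549
f(9) = 549 + 3*279 = 1386
f(10) = 1386 + 3*549 = 3033

3033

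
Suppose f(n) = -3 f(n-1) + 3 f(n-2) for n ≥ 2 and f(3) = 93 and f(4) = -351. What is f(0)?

Rearranging, f(n-2) = (f(n) + 3 f(n-1)) / 3.
f(2) = (-351 + 3(93)) / 3 = -72/3 = -24
f(1) = (93 + 3(-24)) / 3 = 21/3 = 7
f(0) = (-24 + 3(7)) / 3 = -3/3 = -1

-1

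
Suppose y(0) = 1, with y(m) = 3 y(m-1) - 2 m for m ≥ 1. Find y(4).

y(1) = 3*1 - 2 = 1
y(2) = 3*1 - 4 = -1
y(3) = 3*(-1) - 6 = -9
y(4) = 3*(-9) - 8 = -35

-35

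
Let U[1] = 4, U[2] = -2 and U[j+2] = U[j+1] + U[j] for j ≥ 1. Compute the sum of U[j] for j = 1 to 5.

6

U[3] = (-2) + 4 = 2
U[4] = 2 + (-2) = 0
U[5] = 0 + 2 = 2
Sum = 4 + (-2) + 2 + 0 + 2 = 6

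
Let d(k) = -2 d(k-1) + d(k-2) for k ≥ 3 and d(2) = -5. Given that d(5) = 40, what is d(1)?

Let d(1) = v.
d(3) = 10 + v
d(4) = -25 - 2v
d(5) = 60 + 5v
So 60 + 5v = 40, giving v = -4.

-4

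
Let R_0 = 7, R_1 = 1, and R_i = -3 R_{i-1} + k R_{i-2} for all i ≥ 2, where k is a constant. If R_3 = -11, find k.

1

R_2 = -3 + 7k
R_3 = 9 - 20k
So 9 - 20k = -11, giving k = 1.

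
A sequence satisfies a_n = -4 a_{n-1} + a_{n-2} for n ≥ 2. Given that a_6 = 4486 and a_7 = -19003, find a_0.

2

Rearranging, a_{n-2} = a_n + 4 a_{n-1}.
a_5 = -19003 + 4·4486 = -1059
a_4 = 4486 + 4·(-1059) = 250
a_3 = -1059 + 4·250 = -59
a_2 = 250 + 4·(-59) = 14
a_1 = -59 + 4·14 = -3
a_0 = 14 + 4·(-3) = 2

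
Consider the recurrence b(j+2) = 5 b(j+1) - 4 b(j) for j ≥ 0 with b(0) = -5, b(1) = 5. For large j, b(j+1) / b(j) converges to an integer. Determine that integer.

The characteristic equation is r^2 - 5r + 4 = 0, which factors as (r - 4)(r - 1) = 0.
So the roots are 4 and 1. Since |4| > |1| and the coefficient of 4^j is non-zero, the ratio tends to 4.

4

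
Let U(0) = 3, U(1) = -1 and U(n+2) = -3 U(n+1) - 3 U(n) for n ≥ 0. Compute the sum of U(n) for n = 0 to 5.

U(2) = -3(-1) - 3(3) = -6
U(3) = -3(-6) - 3(-1) = 21
U(4) = -3(21) - 3(-6) = -45
U(5) = -3(-45) - 3(21) = 72
Sum = 3 + (-1) + (-6) + 21 + (-45) + 72 = 44

44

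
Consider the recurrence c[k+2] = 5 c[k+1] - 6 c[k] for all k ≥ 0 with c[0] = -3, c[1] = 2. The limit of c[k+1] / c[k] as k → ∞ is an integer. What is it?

3

The characteristic equation is r^2 - 5r + 6 = 0, which factors as (r - 3)(r - 2) = 0.
So the roots are 3 and 2. Since |3| > |2| and the coefficient of 3^k is non-zero, the ratio tends to 3.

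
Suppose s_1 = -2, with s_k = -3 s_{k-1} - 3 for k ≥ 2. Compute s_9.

s_2 = -3*(-2) - 3 = 3
s_3 = -3*3 - 3 = -12
s_4 = -3*(-12) - 3 = 33
s_5 = -3*33 - 3 = -102
s_6 = -3*(-102) - 3 = 303
s_7 = -3*303 - 3 = -912
s_8 = -3*(-912) - 3 = 2733
s_9 = -3*2733 - 3 = -8202

-8202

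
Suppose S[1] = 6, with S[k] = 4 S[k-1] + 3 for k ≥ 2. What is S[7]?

S[2] = 4·6 + 3 = 27
S[3] = 4·27 + 3 = 111
S[4] = 4·111 + 3 = 447
S[5] = 4·447 + 3 = 1791
S[6] = 4·1791 + 3 = 7167
S[7] = 4·7167 + 3 = 28671

28671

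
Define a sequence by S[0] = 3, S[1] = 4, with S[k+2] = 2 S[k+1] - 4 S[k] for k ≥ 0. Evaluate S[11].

2048

S[2] = 2*4 - 4*3 = -4
S[3] = 2*(-4) - 4*4 = -24
S[4] = 2*(-24) - 4*(-4) = -32
S[5] = 2*(-32) - 4*(-24) = 32
S[6] = 2*32 - 4*(-32) = 192
S[7] = 2*192 - 4*32 = 256
S[8] = 2*256 - 4*192 = -256
S[9] = 2*(-256) - 4*256 = -1536
S[10] = 2*(-1536) - 4*(-256) = -2048
S[11] = 2*(-2048) - 4*(-1536) = 2048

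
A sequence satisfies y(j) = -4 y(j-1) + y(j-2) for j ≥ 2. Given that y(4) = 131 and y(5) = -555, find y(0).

-5

Rearranging, y(j-2) = y(j) + 4 y(j-1).
y(3) = -555 + 4(131) = -31
y(2) = 131 + 4(-31) = 7
y(1) = -31 + 4(7) = -3
y(0) = 7 + 4(-3) = -5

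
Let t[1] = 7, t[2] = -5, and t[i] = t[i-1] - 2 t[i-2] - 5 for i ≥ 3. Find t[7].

t[3] = (-5) - 2(7) - 5 = -24
t[4] = (-24) - 2(-5) - 5 = -19
t[5] = (-19) - 2(-24) - 5 = 24
t[6] = 24 - 2(-19) - 5 = 57
t[7] = 57 - 2(24) - 5 = 4

4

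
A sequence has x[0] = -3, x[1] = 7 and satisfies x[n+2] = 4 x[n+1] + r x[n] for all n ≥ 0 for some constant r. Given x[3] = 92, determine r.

x[2] = 28 - 3r
x[3] = 112 - 5r
So 112 - 5r = 92, giving r = 4.

4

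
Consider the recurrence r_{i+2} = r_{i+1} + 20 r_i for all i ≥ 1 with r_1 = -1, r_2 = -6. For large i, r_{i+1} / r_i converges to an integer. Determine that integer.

5

The characteristic equation is r^2 - r - 20 = 0, which factors as (r - 5)(r + 4) = 0.
So the roots are 5 and -4. Since |5| > |-4| and the coefficient of 5^i is non-zero, the ratio tends to 5.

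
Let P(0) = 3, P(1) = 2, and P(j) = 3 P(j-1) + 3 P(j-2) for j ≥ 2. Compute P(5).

747

P(2) = 3*2 + 3*3 = 15
P(3) = 3*15 + 3*2 = 51
P(4) = 3*51 + 3*15 = 198
P(5) = 3*198 + 3*51 = 747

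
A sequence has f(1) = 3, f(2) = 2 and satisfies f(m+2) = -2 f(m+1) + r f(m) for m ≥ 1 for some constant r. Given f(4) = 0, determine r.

f(3) = -4 + 3r
f(4) = 8 - 4r
So 8 - 4r = 0, giving r = 2.

2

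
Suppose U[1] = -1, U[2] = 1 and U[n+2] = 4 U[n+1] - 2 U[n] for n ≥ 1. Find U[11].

U[3] = 4(1) - 2(-1) = 6
U[4] = 4(6) - 2(1) = 22
U[5] = 4(22) - 2(6) = 76
U[6] = 4(76) - 2(22) = 260
U[7] = 4(260) - 2(76) = 888
U[8] = 4(888) - 2(260) = 3032
U[9] = 4(3032) - 2(888) = 10352
U[10] = 4(10352) - 2(3032) = 35344
U[11] = 4(35344) - 2(10352) = 120672

120672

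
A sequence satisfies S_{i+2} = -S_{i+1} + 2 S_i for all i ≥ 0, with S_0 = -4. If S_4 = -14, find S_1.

-2

Let S_1 = w.
S_2 = -8 - w
S_3 = 8 + 3w
S_4 = -24 - 5w
So -24 - 5w = -14, giving w = -2.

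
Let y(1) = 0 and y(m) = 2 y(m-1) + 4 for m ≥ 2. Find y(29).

The fixed point is 4/(1 - 2) = -4, so y(m) + 4 = 2(y(m-1) + 4).
Hence y(m) = 4·2^{m-1} - 4.
y(29) = 4·2^{28} - 4 = 4·268435456 - 4 = 1073741820.

1073741820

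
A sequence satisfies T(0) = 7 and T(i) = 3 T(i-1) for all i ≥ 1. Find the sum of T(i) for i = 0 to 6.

T(1) = 3(7) = 21
T(2) = 3(21) = 63
T(3) = 3(63) = 189
T(4) = 3(189) = 567
T(5) = 3(567) = 1701
T(6) = 3(1701) = 5103
Sum = 7 + 21 + 63 + 189 + 567 + 1701 + 5103 = 7651

7651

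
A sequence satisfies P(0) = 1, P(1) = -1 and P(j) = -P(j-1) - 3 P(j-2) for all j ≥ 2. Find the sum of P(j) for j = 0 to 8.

-38

P(2) = -(-1) - 3*1 = -2
P(3) = -(-2) - 3*(-1) = 5
P(4) = -5 - 3*(-2) = 1
P(5) = -1 - 3*5 = -16
P(6) = -(-16) - 3*1 = 13
P(7) = -13 - 3*(-16) = 35
P(8) = -35 - 3*13 = -74
Sum = 1 + (-1) + (-2) + 5 + 1 + (-16) + 13 + 35 + (-74) = -38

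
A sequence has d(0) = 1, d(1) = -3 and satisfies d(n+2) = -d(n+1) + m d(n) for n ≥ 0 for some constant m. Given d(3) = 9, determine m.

-3

d(2) = 3 + m
d(3) = -3 - 4m
So -3 - 4m = 9, giving m = -3.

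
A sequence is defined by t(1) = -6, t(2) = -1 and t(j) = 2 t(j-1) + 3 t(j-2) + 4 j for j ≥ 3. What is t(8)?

t(3) = 2(-1) + 3(-6) + 12 = -8
t(4) = 2(-8) + 3(-1) + 16 = -3
t(5) = 2(-3) + 3(-8) + 20 = -10
t(6) = 2(-10) + 3(-3) + 24 = -5
t(7) = 2(-5) + 3(-10) + 28 = -12
t(8) = 2(-12) + 3(-5) + 32 = -7

-7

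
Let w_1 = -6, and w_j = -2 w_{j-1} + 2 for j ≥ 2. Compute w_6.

w_2 = -2·(-6) + 2 = 14
w_3 = -2·14 + 2 = -26
w_4 = -2·(-26) + 2 = 54
w_5 = -2·54 + 2 = -106
w_6 = -2·(-106) + 2 = 214

214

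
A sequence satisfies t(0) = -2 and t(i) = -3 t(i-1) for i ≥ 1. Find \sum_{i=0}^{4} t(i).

-122

t(1) = -3(-2) = 6
t(2) = -3(6) = -18
t(3) = -3(-18) = 54
t(4) = -3(54) = -162
Sum = (-2) + 6 + (-18) + 54 + (-162) = -122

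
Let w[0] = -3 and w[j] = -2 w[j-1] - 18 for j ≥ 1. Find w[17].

-393222

The fixed point is -18/(1 + 2) = -6, so w[j] + 6 = -2(w[j-1] + 6).
Hence w[j] = 3·(-2)^j - 6.
w[17] = 3·(-2)^{17} - 6 = 3·-131072 - 6 = -393222.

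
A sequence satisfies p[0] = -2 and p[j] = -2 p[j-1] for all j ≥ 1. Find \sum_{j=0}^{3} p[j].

p[1] = -2(-2) = 4
p[2] = -2(4) = -8
p[3] = -2(-8) = 16
Sum = (-2) + 4 + (-8) + 16 = 10

10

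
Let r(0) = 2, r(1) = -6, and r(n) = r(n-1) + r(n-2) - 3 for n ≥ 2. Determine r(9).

r(2) = (-6) + 2 - 3 = -7
r(3) = (-7) + (-6) - 3 = -16
r(4) = (-16) + (-7) - 3 = -26
r(5) = (-26) + (-16) - 3 = -45
r(6) = (-45) + (-26) - 3 = -74
r(7) = (-74) + (-45) - 3 = -122
r(8) = (-122) + (-74) - 3 = -199
r(9) = (-199) + (-122) - 3 = -324

-324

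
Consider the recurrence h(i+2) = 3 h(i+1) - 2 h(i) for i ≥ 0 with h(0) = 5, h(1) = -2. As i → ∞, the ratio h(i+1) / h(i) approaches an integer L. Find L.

2

The characteristic equation is r^2 - 3r + 2 = 0, which factors as (r - 2)(r - 1) = 0.
So the roots are 2 and 1. Since |2| > |1| and the coefficient of 2^i is non-zero, the ratio tends to 2.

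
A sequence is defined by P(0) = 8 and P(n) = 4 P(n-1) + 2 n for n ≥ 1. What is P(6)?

36404

P(1) = 4(8) + 2 = 34
P(2) = 4(34) + 4 = 140
P(3) = 4(140) + 6 = 566
P(4) = 4(566) + 8 = 2272
P(5) = 4(2272) + 10 = 9098
P(6) = 4(9098) + 12 = 36404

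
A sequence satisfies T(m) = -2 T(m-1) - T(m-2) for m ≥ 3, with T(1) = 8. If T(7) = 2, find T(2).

Let T(2) = z.
T(3) = -8 - 2z
T(4) = 16 + 3z
T(5) = -24 - 4z
T(6) = 32 + 5z
T(7) = -40 - 6z
So -40 - 6z = 2, giving z = -7.

-7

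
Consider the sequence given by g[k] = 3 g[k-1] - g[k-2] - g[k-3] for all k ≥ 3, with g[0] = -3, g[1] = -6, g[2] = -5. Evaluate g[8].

g[3] = 3(-5) - (-6) - (-3) = -6
g[4] = 3(-6) - (-5) - (-6) = -7
g[5] = 3(-7) - (-6) - (-5) = -10
g[6] = 3(-10) - (-7) - (-6) = -17
g[7] = 3(-17) - (-10) - (-7) = -34
g[8] = 3(-34) - (-17) - (-10) = -75

-75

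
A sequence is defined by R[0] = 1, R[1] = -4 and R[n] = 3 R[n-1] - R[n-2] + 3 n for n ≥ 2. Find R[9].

1190

R[2] = 3*(-4) - 1 + 6 = -7
R[3] = 3*(-7) - (-4) + 9 = -8
R[4] = 3*(-8) - (-7) + 12 = -5
R[5] = 3*(-5) - (-8) + 15 = 8
R[6] = 3*8 - (-5) + 18 = 47
R[7] = 3*47 - 8 + 21 = 154
R[8] = 3*154 - 47 + 24 = 439
R[9] = 3*439 - 154 + 27 = 1190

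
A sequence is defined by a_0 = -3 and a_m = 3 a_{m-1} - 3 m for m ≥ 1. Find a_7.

-11469

a_1 = 3·(-3) - 3 = -12
a_2 = 3·(-12) - 6 = -42
a_3 = 3·(-42) - 9 = -135
a_4 = 3·(-135) - 12 = -417
a_5 = 3·(-417) - 15 = -1266
a_6 = 3·(-1266) - 18 = -3816
a_7 = 3·(-3816) - 21 = -11469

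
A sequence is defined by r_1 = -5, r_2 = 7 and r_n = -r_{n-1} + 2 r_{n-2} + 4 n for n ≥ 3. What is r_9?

-657

r_3 = -7 + 2*(-5) + 12 = -5
r_4 = -(-5) + 2*7 + 16 = 35
r_5 = -35 + 2*(-5) + 20 = -25
r_6 = -(-25) + 2*35 + 24 = 119
r_7 = -119 + 2*(-25) + 28 = -141
r_8 = -(-141) + 2*119 + 32 = 411
r_9 = -411 + 2*(-141) + 36 = -657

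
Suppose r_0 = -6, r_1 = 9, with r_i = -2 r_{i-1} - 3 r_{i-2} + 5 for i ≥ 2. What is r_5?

r_2 = -2*9 - 3*(-6) + 5 = 5
r_3 = -2*5 - 3*9 + 5 = -32
r_4 = -2*(-32) - 3*5 + 5 = 54
r_5 = -2*54 - 3*(-32) + 5 = -7

-7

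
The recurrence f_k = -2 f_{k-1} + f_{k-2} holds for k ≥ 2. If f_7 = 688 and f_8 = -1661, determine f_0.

Rearranging, f_{k-2} = f_k + 2 f_{k-1}.
f_6 = -1661 + 2(688) = -285
f_5 = 688 + 2(-285) = 118
f_4 = -285 + 2(118) = -49
f_3 = 118 + 2(-49) = 20
f_2 = -49 + 2(20) = -9
f_1 = 20 + 2(-9) = 2
f_0 = -9 + 2(2) = -5

-5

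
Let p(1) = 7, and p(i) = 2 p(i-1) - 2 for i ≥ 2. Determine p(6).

162

p(2) = 2(7) - 2 = 12
p(3) = 2(12) - 2 = 22
p(4) = 2(22) - 2 = 42
p(5) = 2(42) - 2 = 82
p(6) = 2(82) - 2 = 162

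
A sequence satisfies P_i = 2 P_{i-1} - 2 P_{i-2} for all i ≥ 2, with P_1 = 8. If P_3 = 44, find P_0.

Let P_0 = x.
P_2 = 16 - 2x
P_3 = 16 - 4x
So 16 - 4x = 44, giving x = -7.

-7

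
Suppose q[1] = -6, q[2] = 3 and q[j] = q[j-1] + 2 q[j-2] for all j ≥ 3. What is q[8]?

-123

q[3] = 3 + 2*(-6) = -9
q[4] = (-9) + 2*3 = -3
q[5] = (-3) + 2*(-9) = -21
q[6] = (-21) + 2*(-3) = -27
q[7] = (-27) + 2*(-21) = -69
q[8] = (-69) + 2*(-27) = -123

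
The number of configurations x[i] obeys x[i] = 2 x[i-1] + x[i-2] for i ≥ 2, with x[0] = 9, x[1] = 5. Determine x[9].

8597

x[2] = 2*5 + 9 = 19
x[3] = 2*19 + 5 = 43
x[4] = 2*43 + 19 = 105
x[5] = 2*105 + 43 = 253
x[6] = 2*253 + 105 = 611
x[7] = 2*611 + 253 = 1475
x[8] = 2*1475 + 611 = 3561
x[9] = 2*3561 + 1475 = 8597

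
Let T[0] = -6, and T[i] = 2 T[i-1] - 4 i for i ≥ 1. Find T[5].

-420

T[1] = 2·(-6) - 4 = -16
T[2] = 2·(-16) - 8 = -40
T[3] = 2·(-40) - 12 = -92
T[4] = 2·(-92) - 16 = -200
T[5] = 2·(-200) - 20 = -420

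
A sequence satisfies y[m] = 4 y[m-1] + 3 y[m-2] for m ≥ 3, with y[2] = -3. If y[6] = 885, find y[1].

8

Let y[1] = z.
y[3] = -12 + 3z
y[4] = -57 + 12z
y[5] = -264 + 57z
y[6] = -1227 + 264z
So -1227 + 264z = 885, giving z = 8.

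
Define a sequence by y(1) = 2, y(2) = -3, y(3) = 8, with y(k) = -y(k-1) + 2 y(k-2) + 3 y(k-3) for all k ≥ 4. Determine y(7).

13

y(4) = -8 + 2·(-3) + 3·2 = -8
y(5) = -(-8) + 2·8 + 3·(-3) = 15
y(6) = -15 + 2·(-8) + 3·8 = -7
y(7) = -(-7) + 2·15 + 3·(-8) = 13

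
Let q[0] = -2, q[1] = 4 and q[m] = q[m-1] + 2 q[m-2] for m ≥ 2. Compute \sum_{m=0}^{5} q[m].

42

q[2] = 4 + 2·(-2) = 0
q[3] = 0 + 2·4 = 8
q[4] = 8 + 2·0 = 8
q[5] = 8 + 2·8 = 24
Sum = (-2) + 4 + 0 + 8 + 8 + 24 = 42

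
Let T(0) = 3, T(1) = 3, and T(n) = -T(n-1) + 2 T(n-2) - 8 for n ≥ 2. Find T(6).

T(2) = -3 + 2·3 - 8 = -5
T(3) = -(-5) + 2·3 - 8 = 3
T(4) = -3 + 2·(-5) - 8 = -21
T(5) = -(-21) + 2·3 - 8 = 19
T(6) = -19 + 2·(-21) - 8 = -69

-69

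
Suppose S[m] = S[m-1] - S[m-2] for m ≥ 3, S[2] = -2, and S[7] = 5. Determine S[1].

Let S[1] = z.
S[3] = -2 - z
S[4] = -z
S[5] = 2
S[6] = 2 + z
S[7] = z
So z = 5, giving z = 5.

5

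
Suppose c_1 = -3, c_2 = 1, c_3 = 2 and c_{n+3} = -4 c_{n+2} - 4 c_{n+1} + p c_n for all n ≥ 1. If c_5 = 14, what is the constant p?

c_4 = -12 - 3p
c_5 = 40 + 13p
So 40 + 13p = 14, giving p = -2.

-2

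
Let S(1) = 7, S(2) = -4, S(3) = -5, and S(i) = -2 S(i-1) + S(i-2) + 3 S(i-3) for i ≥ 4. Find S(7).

-298

S(4) = -2(-5) + (-4) + 3(7) = 27
S(5) = -2(27) + (-5) + 3(-4) = -71
S(6) = -2(-71) + 27 + 3(-5) = 154
S(7) = -2(154) + (-71) + 3(27) = -298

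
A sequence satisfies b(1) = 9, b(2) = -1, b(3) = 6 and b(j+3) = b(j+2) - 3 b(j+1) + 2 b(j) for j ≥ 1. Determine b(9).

134

b(4) = 6 - 3·(-1) + 2·9 = 27
b(5) = 27 - 3·6 + 2·(-1) = 7
b(6) = 7 - 3·27 + 2·6 = -62
b(7) = (-62) - 3·7 + 2·27 = -29
b(8) = (-29) - 3·(-62) + 2·7 = 171
b(9) = 171 - 3·(-29) + 2·(-62) = 134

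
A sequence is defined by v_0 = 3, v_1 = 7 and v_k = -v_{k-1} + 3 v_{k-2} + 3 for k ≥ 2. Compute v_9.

1171

v_2 = -7 + 3*3 + 3 = 5
v_3 = -5 + 3*7 + 3 = 19
v_4 = -19 + 3*5 + 3 = -1
v_5 = -(-1) + 3*19 + 3 = 61
v_6 = -61 + 3*(-1) + 3 = -61
v_7 = -(-61) + 3*61 + 3 = 247
v_8 = -247 + 3*(-61) + 3 = -427
v_9 = -(-427) + 3*247 + 3 = 1171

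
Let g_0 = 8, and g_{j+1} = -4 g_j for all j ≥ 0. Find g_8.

g_1 = -4*8 = -32
g_2 = -4*(-32) = 128
g_3 = -4*128 = -512
g_4 = -4*(-512) = 2048
g_5 = -4*2048 = -8192
g_6 = -4*(-8192) = 32768
g_7 = -4*32768 = -131072
g_8 = -4*(-131072) = 524288

524288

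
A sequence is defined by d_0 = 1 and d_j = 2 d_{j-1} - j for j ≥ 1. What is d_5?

d_1 = 2·1 - 1 = 1
d_2 = 2·1 - 2 = 0
d_3 = 2·0 - 3 = -3
d_4 = 2·(-3) - 4 = -10
d_5 = 2·(-10) - 5 = -25

-25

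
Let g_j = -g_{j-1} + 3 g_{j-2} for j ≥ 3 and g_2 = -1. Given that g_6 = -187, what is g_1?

8

Let g_1 = w.
g_3 = 1 + 3w
g_4 = -4 - 3w
g_5 = 7 + 12w
g_6 = -19 - 21w
So -19 - 21w = -187, giving w = 8.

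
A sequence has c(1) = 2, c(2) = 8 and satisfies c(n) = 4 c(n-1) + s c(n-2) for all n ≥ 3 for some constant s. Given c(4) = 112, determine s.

-1

c(3) = 32 + 2s
c(4) = 128 + 16s
So 128 + 16s = 112, giving s = -1.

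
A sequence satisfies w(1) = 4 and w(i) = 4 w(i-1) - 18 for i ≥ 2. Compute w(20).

-549755813882

The fixed point is -18/(1 - 4) = 6, so w(i) - 6 = 4(w(i-1) - 6).
Hence w(i) = -2·4^{i-1} + 6.
w(20) = -2·4^{19} + 6 = -2·274877906944 + 6 = -549755813882.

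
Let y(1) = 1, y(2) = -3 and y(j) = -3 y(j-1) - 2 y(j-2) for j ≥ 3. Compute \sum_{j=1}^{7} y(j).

85

y(3) = -3*(-3) - 2*1 = 7
y(4) = -3*7 - 2*(-3) = -15
y(5) = -3*(-15) - 2*7 = 31
y(6) = -3*31 - 2*(-15) = -63
y(7) = -3*(-63) - 2*31 = 127
Sum = 1 + (-3) + 7 + (-15) + 31 + (-63) + 127 = 85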